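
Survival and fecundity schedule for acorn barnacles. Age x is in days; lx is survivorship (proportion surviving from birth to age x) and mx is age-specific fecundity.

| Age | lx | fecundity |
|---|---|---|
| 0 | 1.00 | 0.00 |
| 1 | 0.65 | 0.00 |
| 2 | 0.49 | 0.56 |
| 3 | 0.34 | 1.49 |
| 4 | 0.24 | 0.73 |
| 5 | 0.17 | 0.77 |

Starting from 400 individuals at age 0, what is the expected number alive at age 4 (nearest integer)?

96

Expected survivors = N0 · l_4 = 400 × 0.24 = 96 → 96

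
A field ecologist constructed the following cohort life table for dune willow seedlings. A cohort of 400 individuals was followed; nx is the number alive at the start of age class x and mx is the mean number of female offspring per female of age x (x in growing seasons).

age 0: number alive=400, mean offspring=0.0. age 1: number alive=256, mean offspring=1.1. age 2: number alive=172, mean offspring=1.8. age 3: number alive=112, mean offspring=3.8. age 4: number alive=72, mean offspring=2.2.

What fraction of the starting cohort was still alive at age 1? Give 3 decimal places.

0.640

l_1 = n_1/n_0 = 256/400 = 0.64 → 0.640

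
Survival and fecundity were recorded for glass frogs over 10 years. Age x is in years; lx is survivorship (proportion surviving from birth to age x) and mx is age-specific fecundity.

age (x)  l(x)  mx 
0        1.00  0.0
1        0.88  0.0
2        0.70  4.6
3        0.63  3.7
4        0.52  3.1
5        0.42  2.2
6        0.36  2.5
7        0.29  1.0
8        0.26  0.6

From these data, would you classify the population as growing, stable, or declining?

growing

R0 = Σ lx·mx = 0 + 0 + 3.22 + 2.331 + 1.612 + 0.924 + 0.9 + 0.29 + 0.156 = 9.433
R0 > 1, so the population is growing.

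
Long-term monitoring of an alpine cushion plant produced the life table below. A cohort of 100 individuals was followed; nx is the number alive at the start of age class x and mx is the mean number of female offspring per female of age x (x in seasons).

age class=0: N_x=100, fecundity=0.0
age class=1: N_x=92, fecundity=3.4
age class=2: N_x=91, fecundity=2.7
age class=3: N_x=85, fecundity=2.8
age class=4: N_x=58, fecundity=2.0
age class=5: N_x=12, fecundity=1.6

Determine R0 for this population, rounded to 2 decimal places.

9.32

lx = nx/n0 = nx/100: 1, 0.92, 0.91, 0.85, 0.58, 0.12
lx·mx by age: 0, 3.128, 2.457, 2.38, 1.16, 0.192
R0 = Σ lx·mx = 9.317 → 9.32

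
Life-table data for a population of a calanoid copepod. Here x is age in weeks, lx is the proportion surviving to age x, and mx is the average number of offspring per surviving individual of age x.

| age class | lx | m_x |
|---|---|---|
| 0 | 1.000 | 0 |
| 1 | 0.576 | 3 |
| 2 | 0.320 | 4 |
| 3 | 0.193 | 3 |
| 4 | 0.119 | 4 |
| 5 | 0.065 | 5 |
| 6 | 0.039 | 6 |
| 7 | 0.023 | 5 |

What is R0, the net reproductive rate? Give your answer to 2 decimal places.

lx·mx by age: 0, 1.728, 1.28, 0.579, 0.476, 0.325, 0.234, 0.115
R0 = Σ lx·mx = 4.737 → 4.74

4.74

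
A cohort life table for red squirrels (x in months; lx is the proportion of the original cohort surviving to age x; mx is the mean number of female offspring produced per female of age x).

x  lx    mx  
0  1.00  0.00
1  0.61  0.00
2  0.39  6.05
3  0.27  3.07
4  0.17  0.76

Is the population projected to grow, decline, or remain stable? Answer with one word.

growing

R0 = Σ lx·mx = 0 + 0 + 2.3595 + 0.8289 + 0.1292 = 3.3176
R0 > 1, so the population is growing.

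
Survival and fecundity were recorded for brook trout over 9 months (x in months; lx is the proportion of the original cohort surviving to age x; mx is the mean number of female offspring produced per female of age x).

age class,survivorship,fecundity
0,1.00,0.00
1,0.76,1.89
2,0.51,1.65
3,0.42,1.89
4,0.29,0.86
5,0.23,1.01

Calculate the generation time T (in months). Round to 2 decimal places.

lx·mx: 0, 1.4364, 0.8415, 0.7938, 0.2494, 0.2323 → R0 = 3.5534
x·lx·mx: 0, 1.4364, 1.683, 2.3814, 0.9976, 1.1615 → Σ = 7.6599
T = 7.6599 / 3.5534 = 2.155654… → 2.16

2.16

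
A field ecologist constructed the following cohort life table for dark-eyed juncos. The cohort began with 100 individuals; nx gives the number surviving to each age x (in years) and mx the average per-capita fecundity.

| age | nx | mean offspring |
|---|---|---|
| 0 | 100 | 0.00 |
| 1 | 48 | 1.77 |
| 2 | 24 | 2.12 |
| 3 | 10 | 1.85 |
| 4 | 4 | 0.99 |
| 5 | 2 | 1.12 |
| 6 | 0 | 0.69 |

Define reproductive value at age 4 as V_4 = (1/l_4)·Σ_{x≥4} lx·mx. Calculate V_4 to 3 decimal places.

1.550

lx = nx/n0 = nx/100: 1, 0.48, 0.24, 0.1, 0.04, 0.02, 0
lx·mx for x ≥ 4: 0.0396, 0.0224, 0 → sum = 0.062
V_4 = 0.062 / l_4 = 0.062 / 0.04 = 1.55 → 1.550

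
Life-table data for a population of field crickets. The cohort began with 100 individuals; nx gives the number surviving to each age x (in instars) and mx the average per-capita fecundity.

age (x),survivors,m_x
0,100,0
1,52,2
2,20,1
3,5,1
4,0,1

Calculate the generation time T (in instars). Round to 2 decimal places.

lx = nx/n0 = nx/100: 1, 0.52, 0.2, 0.05, 0
lx·mx: 0, 1.04, 0.2, 0.05, 0 → R0 = 1.29
x·lx·mx: 0, 1.04, 0.4, 0.15, 0 → Σ = 1.59
T = 1.59 / 1.29 = 1.232558… → 1.23

1.23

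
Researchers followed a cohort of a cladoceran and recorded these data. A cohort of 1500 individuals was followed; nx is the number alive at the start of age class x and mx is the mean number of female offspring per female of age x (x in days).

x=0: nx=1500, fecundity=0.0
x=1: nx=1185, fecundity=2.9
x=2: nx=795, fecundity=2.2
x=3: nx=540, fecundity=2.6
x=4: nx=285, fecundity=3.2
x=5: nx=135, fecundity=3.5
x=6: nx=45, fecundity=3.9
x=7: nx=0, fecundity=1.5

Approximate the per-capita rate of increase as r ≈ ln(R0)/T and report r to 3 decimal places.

lx = nx/n0 = nx/1500: 1, 0.79, 0.53, 0.36, 0.19, 0.09, 0.03, 0
R0 = Σ lx·mx = 0 + 2.291 + 1.166 + 0.936 + 0.608 + 0.315 + 0.117 + 0 = 5.433
Σ x·lx·mx = 12.14; T = 12.14/5.433 = 2.23449…
r ≈ ln(R0)/T = ln(5.433)/2.23449… = 0.75744… → 0.757

0.757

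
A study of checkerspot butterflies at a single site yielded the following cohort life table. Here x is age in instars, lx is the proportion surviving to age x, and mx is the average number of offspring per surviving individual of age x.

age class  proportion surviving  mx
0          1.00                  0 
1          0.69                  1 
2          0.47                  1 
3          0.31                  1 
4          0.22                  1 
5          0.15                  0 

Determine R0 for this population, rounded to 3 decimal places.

lx·mx by age: 0, 0.69, 0.47, 0.31, 0.22, 0
R0 = Σ lx·mx = 1.69 → 1.690

1.690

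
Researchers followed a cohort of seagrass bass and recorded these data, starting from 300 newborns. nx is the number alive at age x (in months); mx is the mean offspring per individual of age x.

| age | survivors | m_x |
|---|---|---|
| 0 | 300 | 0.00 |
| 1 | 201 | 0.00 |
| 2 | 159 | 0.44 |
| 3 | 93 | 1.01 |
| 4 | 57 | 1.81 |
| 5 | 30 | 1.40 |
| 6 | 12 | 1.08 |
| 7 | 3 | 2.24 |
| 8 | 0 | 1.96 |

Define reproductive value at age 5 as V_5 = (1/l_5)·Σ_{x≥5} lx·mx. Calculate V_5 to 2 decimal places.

lx = nx/n0 = nx/300: 1, 0.67, 0.53, 0.31, 0.19, 0.1, 0.04, 0.01, 0
lx·mx for x ≥ 5: 0.14, 0.0432, 0.0224, 0 → sum = 0.2056
V_5 = 0.2056 / l_5 = 0.2056 / 0.1 = 2.056 → 2.06

2.06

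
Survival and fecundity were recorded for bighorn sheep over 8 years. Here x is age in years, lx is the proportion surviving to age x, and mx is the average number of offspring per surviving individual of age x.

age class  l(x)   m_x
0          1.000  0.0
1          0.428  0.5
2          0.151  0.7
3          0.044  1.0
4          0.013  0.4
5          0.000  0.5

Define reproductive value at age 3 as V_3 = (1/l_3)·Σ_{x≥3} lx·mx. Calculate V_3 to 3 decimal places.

lx·mx for x ≥ 3: 0.044, 0.0052, 0 → sum = 0.0492
V_3 = 0.0492 / l_3 = 0.0492 / 0.044 = 1.118182… → 1.118

1.118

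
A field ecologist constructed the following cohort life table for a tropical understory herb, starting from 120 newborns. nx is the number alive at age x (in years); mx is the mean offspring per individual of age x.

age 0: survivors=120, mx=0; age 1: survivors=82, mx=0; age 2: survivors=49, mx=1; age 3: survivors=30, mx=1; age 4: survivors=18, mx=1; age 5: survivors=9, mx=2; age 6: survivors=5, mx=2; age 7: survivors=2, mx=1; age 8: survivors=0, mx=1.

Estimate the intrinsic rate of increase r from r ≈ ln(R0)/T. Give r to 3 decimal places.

lx = nx/n0 = nx/120: 1, 0.68333…, 0.40833…, 0.25, 0.15, 0.075, 0.04167…, 0.01667…, 0
R0 = Σ lx·mx = 0 + 0 + 0.40833… + 0.25 + 0.15 + 0.15 + 0.08333… + 0.01667… + 0 = 1.058333…
Σ x·lx·mx = 3.533333…; T = 3.533333…/1.058333… = 3.33858…
r ≈ ln(R0)/T = ln(1.058333…)/3.33858… = 0.01698… → 0.017

0.017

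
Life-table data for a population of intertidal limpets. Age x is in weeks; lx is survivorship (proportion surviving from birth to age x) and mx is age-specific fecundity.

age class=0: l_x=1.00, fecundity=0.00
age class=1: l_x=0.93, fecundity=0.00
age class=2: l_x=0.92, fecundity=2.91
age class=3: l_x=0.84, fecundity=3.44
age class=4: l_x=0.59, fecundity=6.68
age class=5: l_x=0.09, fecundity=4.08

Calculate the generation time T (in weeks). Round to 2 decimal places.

3.20

lx·mx: 0, 0, 2.6772, 2.8896, 3.9412, 0.3672 → R0 = 9.8752
x·lx·mx: 0, 0, 5.3544, 8.6688, 15.7648, 1.836 → Σ = 31.624
T = 31.624 / 9.8752 = 3.202366… → 3.20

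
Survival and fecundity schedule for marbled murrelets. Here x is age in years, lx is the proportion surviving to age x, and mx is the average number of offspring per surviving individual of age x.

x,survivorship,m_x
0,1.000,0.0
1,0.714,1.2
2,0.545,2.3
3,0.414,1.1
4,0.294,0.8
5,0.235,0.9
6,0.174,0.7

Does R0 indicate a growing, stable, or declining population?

R0 = Σ lx·mx = 0 + 0.8568 + 1.2535 + 0.4554 + 0.2352 + 0.2115 + 0.1218 = 3.1342
R0 > 1, so the population is growing.

growing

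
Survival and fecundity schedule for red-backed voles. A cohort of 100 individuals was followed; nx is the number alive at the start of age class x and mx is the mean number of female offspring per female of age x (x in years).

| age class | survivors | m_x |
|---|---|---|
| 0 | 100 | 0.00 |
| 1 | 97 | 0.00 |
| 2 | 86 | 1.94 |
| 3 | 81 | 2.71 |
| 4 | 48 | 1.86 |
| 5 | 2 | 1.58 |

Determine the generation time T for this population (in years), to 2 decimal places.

lx = nx/n0 = nx/100: 1, 0.97, 0.86, 0.81, 0.48, 0.02
lx·mx: 0, 0, 1.6684, 2.1951, 0.8928, 0.0316 → R0 = 4.7879
x·lx·mx: 0, 0, 3.3368, 6.5853, 3.5712, 0.158 → Σ = 13.6513
T = 13.6513 / 4.7879 = 2.851208… → 2.85

2.85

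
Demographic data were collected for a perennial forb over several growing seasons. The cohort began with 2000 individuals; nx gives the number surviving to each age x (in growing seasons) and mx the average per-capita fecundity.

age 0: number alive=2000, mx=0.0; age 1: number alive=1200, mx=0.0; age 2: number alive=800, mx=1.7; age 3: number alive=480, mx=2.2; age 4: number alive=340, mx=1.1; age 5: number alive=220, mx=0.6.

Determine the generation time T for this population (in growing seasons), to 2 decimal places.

lx = nx/n0 = nx/2000: 1, 0.6, 0.4, 0.24, 0.17, 0.11
lx·mx: 0, 0, 0.68, 0.528, 0.187, 0.066 → R0 = 1.461
x·lx·mx: 0, 0, 1.36, 1.584, 0.748, 0.33 → Σ = 4.022
T = 4.022 / 1.461 = 2.752909… → 2.75

2.75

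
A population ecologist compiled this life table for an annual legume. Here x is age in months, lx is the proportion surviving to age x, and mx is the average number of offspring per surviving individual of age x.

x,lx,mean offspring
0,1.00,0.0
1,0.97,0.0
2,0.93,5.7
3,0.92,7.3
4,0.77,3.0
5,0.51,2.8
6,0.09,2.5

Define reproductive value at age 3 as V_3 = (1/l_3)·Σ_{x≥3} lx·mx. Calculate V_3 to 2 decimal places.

11.61

lx·mx for x ≥ 3: 6.716, 2.31, 1.428, 0.225 → sum = 10.679
V_3 = 10.679 / l_3 = 10.679 / 0.92 = 11.607609… → 11.61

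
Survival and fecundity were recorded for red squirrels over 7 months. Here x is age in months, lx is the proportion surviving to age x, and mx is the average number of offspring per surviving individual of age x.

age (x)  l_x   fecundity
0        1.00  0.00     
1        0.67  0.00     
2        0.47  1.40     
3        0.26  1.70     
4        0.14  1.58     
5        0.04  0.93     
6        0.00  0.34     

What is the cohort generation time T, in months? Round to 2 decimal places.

lx·mx: 0, 0, 0.658, 0.442, 0.2212, 0.0372, 0 → R0 = 1.3584
x·lx·mx: 0, 0, 1.316, 1.326, 0.8848, 0.186, 0 → Σ = 3.7128
T = 3.7128 / 1.3584 = 2.733216… → 2.73

2.73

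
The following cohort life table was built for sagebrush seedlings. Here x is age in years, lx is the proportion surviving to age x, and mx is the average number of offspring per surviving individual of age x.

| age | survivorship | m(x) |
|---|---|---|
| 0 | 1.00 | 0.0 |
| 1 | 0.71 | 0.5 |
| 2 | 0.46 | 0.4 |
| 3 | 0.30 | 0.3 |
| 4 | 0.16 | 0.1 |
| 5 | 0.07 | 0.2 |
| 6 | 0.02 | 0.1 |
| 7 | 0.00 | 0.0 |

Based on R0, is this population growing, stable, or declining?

R0 = Σ lx·mx = 0 + 0.355 + 0.184 + 0.09 + 0.016 + 0.014 + 0.002 + 0 = 0.661
R0 < 1, so the population is declining.

declining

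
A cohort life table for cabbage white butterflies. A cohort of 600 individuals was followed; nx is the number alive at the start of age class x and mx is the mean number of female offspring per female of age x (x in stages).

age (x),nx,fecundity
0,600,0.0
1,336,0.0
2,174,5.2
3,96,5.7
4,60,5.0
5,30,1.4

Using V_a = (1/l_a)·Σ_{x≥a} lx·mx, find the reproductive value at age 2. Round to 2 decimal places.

10.31

lx = nx/n0 = nx/600: 1, 0.56, 0.29, 0.16, 0.1, 0.05
lx·mx for x ≥ 2: 1.508, 0.912, 0.5, 0.07 → sum = 2.99
V_2 = 2.99 / l_2 = 2.99 / 0.29 = 10.310345… → 10.31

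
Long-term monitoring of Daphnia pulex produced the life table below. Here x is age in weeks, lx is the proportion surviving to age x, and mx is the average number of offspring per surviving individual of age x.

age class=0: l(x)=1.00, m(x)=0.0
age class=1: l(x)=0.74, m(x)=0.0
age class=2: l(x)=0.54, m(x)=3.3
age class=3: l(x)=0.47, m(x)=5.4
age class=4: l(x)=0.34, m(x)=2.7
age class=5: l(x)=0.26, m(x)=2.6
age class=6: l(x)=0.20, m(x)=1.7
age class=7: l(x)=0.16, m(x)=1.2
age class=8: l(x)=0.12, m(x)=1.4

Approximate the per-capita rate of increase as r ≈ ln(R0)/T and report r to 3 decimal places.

0.544

R0 = Σ lx·mx = 0 + 0 + 1.782 + 2.538 + 0.918 + 0.676 + 0.34 + 0.192 + 0.168 = 6.614
Σ x·lx·mx = 22.958; T = 22.958/6.614 = 3.47112…
r ≈ ln(R0)/T = ln(6.614)/3.47112… = 0.54426… → 0.544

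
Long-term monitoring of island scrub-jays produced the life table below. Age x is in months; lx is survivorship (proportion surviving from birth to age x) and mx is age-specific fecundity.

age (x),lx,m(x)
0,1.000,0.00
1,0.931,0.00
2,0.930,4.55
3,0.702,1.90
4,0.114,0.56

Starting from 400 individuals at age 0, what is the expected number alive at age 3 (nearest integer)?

281

Expected survivors = N0 · l_3 = 400 × 0.702 = 280.8 → 281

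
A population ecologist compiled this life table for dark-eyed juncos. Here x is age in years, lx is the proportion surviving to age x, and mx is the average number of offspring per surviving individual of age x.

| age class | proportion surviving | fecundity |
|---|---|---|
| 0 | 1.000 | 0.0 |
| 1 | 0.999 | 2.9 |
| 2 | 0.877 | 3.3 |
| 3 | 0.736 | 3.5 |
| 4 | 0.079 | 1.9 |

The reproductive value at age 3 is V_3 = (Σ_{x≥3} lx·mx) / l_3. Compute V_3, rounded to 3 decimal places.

3.704

lx·mx for x ≥ 3: 2.576, 0.1501 → sum = 2.7261
V_3 = 2.7261 / l_3 = 2.7261 / 0.736 = 3.70394… → 3.704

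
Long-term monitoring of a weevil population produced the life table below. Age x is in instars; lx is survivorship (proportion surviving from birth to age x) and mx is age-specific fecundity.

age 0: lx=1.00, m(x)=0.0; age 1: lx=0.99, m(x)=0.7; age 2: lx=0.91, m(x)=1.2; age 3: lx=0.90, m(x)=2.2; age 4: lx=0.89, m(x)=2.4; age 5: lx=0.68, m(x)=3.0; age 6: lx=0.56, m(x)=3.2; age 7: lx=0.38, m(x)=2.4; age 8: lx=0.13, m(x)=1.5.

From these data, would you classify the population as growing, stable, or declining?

growing

R0 = Σ lx·mx = 0 + 0.693 + 1.092 + 1.98 + 2.136 + 2.04 + 1.792 + 0.912 + 0.195 = 10.84
R0 > 1, so the population is growing.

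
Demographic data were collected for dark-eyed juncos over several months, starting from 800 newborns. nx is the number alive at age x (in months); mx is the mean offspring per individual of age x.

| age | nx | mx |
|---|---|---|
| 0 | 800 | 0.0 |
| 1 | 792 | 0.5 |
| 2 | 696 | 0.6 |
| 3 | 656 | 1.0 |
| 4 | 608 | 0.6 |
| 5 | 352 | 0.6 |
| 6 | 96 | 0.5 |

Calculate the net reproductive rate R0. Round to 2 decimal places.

2.62

lx = nx/n0 = nx/800: 1, 0.99, 0.87, 0.82, 0.76, 0.44, 0.12
lx·mx by age: 0, 0.495, 0.522, 0.82, 0.456, 0.264, 0.06
R0 = Σ lx·mx = 2.617 → 2.62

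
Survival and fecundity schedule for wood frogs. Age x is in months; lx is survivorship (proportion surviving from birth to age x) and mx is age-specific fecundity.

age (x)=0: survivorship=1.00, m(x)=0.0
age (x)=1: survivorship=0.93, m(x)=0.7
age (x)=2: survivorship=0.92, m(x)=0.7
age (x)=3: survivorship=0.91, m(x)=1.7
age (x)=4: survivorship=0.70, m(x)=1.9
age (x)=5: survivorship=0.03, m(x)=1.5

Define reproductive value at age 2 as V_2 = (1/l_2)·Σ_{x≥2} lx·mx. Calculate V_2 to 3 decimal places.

3.876

lx·mx for x ≥ 2: 0.644, 1.547, 1.33, 0.045 → sum = 3.566
V_2 = 3.566 / l_2 = 3.566 / 0.92 = 3.876087… → 3.876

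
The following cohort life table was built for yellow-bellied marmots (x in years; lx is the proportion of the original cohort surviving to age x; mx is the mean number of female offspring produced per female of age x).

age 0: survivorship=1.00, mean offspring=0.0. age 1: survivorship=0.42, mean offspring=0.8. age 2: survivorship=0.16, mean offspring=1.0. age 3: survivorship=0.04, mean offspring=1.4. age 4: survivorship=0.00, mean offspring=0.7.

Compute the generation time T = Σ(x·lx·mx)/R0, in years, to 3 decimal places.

lx·mx: 0, 0.336, 0.16, 0.056, 0 → R0 = 0.552
x·lx·mx: 0, 0.336, 0.32, 0.168, 0 → Σ = 0.824
T = 0.824 / 0.552 = 1.492754… → 1.493

1.493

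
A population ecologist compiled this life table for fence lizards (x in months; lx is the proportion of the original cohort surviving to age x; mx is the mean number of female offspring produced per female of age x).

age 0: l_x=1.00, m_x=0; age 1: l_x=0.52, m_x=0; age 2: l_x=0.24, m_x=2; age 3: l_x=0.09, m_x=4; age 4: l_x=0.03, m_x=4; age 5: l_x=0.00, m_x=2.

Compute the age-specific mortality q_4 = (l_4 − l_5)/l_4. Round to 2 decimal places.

1.00

q_4 = (l_4 − l_5) / l_4 = (0.03 − 0) / 0.03
     = 0.03 / 0.03 = 1 → 1.00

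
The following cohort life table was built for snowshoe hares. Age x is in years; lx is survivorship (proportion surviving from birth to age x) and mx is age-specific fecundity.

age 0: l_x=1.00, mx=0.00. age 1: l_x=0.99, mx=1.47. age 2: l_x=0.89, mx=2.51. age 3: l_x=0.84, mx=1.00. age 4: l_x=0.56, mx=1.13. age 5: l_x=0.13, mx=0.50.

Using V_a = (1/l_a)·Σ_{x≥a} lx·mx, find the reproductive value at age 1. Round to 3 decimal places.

5.280

lx·mx for x ≥ 1: 1.4553, 2.2339, 0.84, 0.6328, 0.065 → sum = 5.227
V_1 = 5.227 / l_1 = 5.227 / 0.99 = 5.279798… → 5.280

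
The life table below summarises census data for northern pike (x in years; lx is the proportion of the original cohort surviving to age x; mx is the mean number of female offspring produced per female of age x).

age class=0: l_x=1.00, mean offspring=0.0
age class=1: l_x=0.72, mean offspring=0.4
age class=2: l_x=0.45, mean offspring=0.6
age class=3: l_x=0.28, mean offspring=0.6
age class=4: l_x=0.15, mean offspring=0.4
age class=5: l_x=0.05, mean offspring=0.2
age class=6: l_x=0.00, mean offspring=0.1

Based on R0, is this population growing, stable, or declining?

declining

R0 = Σ lx·mx = 0 + 0.288 + 0.27 + 0.168 + 0.06 + 0.01 + 0 = 0.796
R0 < 1, so the population is declining.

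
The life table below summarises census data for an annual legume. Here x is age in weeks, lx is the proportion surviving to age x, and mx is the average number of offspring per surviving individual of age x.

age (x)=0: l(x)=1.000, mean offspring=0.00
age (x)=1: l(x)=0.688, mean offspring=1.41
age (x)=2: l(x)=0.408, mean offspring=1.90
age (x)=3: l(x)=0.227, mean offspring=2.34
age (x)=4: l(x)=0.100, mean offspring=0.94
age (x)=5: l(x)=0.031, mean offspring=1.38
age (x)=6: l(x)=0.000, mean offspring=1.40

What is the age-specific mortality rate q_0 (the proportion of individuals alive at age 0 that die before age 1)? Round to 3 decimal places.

0.312

q_0 = (l_0 − l_1) / l_0 = (1 − 0.688) / 1
     = 0.312 / 1 = 0.312 → 0.312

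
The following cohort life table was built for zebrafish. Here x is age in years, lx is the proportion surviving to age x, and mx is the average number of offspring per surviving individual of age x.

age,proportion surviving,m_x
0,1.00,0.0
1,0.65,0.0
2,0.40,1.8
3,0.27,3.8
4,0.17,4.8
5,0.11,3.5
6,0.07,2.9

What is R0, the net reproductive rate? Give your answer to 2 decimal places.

lx·mx by age: 0, 0, 0.72, 1.026, 0.816, 0.385, 0.203
R0 = Σ lx·mx = 3.15 → 3.15

3.15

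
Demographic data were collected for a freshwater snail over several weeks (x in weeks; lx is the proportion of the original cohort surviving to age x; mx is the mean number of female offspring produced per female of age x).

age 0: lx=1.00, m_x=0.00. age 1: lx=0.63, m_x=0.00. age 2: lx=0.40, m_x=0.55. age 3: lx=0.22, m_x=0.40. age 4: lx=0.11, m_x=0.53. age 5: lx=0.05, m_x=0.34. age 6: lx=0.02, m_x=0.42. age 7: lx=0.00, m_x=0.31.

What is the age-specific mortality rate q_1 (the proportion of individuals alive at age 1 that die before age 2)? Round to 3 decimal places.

0.365

q_1 = (l_1 − l_2) / l_1 = (0.63 − 0.4) / 0.63
     = 0.23 / 0.63 = 0.365079… → 0.365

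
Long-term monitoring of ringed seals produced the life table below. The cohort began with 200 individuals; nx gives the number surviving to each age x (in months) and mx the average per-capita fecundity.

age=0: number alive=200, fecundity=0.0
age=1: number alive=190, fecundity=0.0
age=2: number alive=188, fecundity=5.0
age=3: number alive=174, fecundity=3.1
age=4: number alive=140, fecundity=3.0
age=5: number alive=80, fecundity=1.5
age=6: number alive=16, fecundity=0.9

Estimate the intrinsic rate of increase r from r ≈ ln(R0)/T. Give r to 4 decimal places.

0.8043

lx = nx/n0 = nx/200: 1, 0.95, 0.94, 0.87, 0.7, 0.4, 0.08
R0 = Σ lx·mx = 0 + 0 + 4.7 + 2.697 + 2.1 + 0.6 + 0.072 = 10.169
Σ x·lx·mx = 29.323; T = 29.323/10.169 = 2.88357…
r ≈ ln(R0)/T = ln(10.169)/2.88357… = 0.804331… → 0.8043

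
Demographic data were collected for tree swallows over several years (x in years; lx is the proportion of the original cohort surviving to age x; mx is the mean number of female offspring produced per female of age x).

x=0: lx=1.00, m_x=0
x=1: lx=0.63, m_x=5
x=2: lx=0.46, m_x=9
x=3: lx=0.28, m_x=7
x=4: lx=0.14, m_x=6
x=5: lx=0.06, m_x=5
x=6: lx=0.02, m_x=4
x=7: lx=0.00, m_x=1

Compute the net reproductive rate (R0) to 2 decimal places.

10.47

lx·mx by age: 0, 3.15, 4.14, 1.96, 0.84, 0.3, 0.08, 0
R0 = Σ lx·mx = 10.47 → 10.47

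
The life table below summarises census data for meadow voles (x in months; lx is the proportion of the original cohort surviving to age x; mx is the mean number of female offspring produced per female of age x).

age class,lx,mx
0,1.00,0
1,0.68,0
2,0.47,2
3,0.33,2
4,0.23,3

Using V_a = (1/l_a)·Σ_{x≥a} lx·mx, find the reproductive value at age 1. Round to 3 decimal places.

lx·mx for x ≥ 1: 0, 0.94, 0.66, 0.69 → sum = 2.29
V_1 = 2.29 / l_1 = 2.29 / 0.68 = 3.367647… → 3.368

3.368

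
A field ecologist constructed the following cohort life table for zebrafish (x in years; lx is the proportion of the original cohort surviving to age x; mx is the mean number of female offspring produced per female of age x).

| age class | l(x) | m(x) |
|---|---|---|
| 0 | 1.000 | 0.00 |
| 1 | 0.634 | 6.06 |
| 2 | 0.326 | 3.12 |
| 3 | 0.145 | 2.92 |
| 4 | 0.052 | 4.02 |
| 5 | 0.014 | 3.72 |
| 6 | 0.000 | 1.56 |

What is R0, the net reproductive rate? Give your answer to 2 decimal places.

5.54

lx·mx by age: 0, 3.84204, 1.01712, 0.4234, 0.20904, 0.05208, 0
R0 = Σ lx·mx = 5.54368 → 5.54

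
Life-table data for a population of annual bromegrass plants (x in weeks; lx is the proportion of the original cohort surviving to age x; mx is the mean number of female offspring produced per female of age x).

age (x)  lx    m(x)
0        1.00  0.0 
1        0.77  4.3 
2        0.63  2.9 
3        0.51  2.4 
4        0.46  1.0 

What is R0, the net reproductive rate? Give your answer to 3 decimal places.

lx·mx by age: 0, 3.311, 1.827, 1.224, 0.46
R0 = Σ lx·mx = 6.822 → 6.822

6.822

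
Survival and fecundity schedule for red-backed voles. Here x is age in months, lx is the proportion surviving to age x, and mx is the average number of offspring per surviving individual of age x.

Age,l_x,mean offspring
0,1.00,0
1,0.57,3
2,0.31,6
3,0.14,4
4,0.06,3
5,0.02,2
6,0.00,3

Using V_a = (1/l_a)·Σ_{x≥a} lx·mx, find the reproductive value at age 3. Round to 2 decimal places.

5.57

lx·mx for x ≥ 3: 0.56, 0.18, 0.04, 0 → sum = 0.78
V_3 = 0.78 / l_3 = 0.78 / 0.14 = 5.571429… → 5.57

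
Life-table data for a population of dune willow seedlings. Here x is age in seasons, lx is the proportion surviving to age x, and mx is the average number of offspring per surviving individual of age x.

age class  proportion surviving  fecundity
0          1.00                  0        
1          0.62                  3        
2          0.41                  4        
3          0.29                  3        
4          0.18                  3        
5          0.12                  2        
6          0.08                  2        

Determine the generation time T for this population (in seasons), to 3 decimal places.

lx·mx: 0, 1.86, 1.64, 0.87, 0.54, 0.24, 0.16 → R0 = 5.31
x·lx·mx: 0, 1.86, 3.28, 2.61, 2.16, 1.2, 0.96 → Σ = 12.07
T = 12.07 / 5.31 = 2.27307… → 2.273

2.273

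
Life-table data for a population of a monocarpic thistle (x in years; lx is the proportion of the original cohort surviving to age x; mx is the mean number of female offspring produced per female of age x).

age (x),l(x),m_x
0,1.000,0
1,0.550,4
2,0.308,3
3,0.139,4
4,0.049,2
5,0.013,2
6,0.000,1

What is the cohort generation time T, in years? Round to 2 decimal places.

1.64

lx·mx: 0, 2.2, 0.924, 0.556, 0.098, 0.026, 0 → R0 = 3.804
x·lx·mx: 0, 2.2, 1.848, 1.668, 0.392, 0.13, 0 → Σ = 6.238
T = 6.238 / 3.804 = 1.639853… → 1.64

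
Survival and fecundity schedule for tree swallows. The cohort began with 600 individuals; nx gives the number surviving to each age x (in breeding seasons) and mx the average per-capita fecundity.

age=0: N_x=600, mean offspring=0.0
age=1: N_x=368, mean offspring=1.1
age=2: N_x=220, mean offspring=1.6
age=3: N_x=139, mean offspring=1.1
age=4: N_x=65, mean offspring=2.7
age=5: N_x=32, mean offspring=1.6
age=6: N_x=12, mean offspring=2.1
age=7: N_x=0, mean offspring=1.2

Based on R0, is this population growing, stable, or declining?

lx = nx/n0 = nx/600: 1, 0.61333…, 0.36667…, 0.23167…, 0.10833…, 0.05333…, 0.02, 0
R0 = Σ lx·mx = 0 + 0.674667… + 0.586667… + 0.254833… + 0.2925… + 0.085333… + 0.042 + 0 = 1.936…
R0 > 1, so the population is growing.

growing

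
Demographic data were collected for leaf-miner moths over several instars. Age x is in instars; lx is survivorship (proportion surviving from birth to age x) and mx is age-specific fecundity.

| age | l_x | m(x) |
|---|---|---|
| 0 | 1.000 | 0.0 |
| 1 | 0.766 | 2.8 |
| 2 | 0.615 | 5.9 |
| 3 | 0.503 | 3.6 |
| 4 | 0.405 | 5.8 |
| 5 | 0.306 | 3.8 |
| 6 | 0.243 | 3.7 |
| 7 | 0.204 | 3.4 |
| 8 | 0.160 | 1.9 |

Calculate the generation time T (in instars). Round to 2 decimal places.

3.29

lx·mx: 0, 2.1448, 3.6285, 1.8108, 2.349, 1.1628, 0.8991, 0.6936, 0.304 → R0 = 12.9926
x·lx·mx: 0, 2.1448, 7.257, 5.4324, 9.396, 5.814, 5.3946, 4.8552, 2.432 → Σ = 42.726
T = 42.726 / 12.9926 = 3.288487… → 3.29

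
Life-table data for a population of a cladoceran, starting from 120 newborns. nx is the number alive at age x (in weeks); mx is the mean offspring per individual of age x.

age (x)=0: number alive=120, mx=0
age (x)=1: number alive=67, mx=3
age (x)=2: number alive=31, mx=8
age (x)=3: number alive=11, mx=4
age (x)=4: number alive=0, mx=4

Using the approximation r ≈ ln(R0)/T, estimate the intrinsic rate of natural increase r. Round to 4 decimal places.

0.8403

lx = nx/n0 = nx/120: 1, 0.55833…, 0.25833…, 0.09167…, 0
R0 = Σ lx·mx = 0 + 1.675… + 2.06667… + 0.36667… + 0 = 4.108333…
Σ x·lx·mx = 6.908333…; T = 6.908333…/4.108333… = 1.68154…
r ≈ ln(R0)/T = ln(4.108333…)/1.68154… = 0.840311… → 0.8403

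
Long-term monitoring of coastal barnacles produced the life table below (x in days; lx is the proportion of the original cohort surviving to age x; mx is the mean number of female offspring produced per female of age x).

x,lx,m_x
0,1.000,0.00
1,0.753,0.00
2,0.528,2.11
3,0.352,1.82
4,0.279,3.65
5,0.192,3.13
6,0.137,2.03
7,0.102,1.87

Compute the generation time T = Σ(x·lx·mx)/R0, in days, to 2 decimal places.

lx·mx: 0, 0, 1.11408, 0.64064, 1.01835, 0.60096, 0.27811, 0.19074 → R0 = 3.84288
x·lx·mx: 0, 0, 2.22816, 1.92192, 4.0734, 3.0048, 1.66866, 1.33518 → Σ = 14.23212
T = 14.23212 / 3.84288 = 3.703504… → 3.70

3.70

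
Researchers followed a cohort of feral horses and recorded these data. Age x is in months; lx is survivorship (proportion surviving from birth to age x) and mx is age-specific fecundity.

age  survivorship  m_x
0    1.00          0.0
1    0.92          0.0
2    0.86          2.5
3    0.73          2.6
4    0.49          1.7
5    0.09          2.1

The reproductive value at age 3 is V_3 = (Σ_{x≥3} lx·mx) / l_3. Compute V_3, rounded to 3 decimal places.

lx·mx for x ≥ 3: 1.898, 0.833, 0.189 → sum = 2.92
V_3 = 2.92 / l_3 = 2.92 / 0.73 = 4 → 4.000

4.000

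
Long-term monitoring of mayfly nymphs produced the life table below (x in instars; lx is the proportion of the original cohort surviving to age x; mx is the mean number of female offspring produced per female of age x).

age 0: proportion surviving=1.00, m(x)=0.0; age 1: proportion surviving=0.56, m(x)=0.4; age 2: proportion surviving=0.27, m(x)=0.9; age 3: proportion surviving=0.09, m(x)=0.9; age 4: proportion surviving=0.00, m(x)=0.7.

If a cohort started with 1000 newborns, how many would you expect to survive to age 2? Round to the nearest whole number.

270

Expected survivors = N0 · l_2 = 1000 × 0.27 = 270 → 270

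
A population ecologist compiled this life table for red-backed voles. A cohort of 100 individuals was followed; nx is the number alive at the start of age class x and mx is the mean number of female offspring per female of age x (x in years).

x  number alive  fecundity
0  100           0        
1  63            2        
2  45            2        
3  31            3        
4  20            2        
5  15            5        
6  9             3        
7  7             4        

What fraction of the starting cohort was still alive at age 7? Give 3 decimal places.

0.070

l_7 = n_7/n_0 = 7/100 = 0.07 → 0.070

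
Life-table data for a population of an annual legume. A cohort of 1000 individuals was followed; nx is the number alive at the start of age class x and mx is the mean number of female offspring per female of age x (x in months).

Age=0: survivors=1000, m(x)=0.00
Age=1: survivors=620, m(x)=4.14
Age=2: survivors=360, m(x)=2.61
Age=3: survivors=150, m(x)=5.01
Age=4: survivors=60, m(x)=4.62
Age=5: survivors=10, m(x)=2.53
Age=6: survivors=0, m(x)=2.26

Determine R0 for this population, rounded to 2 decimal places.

4.56

lx = nx/n0 = nx/1000: 1, 0.62, 0.36, 0.15, 0.06, 0.01, 0
lx·mx by age: 0, 2.5668, 0.9396, 0.7515, 0.2772, 0.0253, 0
R0 = Σ lx·mx = 4.5604 → 4.56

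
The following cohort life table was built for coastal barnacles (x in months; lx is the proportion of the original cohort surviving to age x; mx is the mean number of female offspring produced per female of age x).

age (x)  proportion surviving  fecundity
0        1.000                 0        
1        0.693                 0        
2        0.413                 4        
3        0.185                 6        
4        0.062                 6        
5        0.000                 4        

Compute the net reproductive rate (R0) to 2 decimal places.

lx·mx by age: 0, 0, 1.652, 1.11, 0.372, 0
R0 = Σ lx·mx = 3.134 → 3.13

3.13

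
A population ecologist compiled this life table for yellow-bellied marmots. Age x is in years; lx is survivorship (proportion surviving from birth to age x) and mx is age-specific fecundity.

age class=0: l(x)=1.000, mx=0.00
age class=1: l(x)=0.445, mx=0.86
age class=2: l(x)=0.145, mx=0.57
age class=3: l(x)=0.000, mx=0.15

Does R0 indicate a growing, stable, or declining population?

R0 = Σ lx·mx = 0 + 0.3827 + 0.08265 + 0 = 0.46535
R0 < 1, so the population is declining.

declining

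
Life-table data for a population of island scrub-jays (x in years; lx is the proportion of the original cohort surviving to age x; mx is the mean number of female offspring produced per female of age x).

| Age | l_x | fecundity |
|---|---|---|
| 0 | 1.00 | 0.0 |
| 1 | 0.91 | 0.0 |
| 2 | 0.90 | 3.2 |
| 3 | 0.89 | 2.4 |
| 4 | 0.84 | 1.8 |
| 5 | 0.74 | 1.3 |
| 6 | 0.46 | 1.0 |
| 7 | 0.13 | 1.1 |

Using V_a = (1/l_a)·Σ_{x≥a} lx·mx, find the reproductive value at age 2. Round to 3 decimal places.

lx·mx for x ≥ 2: 2.88, 2.136, 1.512, 0.962, 0.46, 0.143 → sum = 8.093
V_2 = 8.093 / l_2 = 8.093 / 0.9 = 8.992222… → 8.992

8.992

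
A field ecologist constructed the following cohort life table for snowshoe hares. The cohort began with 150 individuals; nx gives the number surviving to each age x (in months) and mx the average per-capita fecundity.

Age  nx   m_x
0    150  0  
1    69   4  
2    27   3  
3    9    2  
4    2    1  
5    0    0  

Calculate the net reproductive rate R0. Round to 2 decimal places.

2.51

lx = nx/n0 = nx/150: 1, 0.46, 0.18, 0.06, 0.01333…, 0
lx·mx by age: 0, 1.84, 0.54, 0.12, 0.013333…, 0
R0 = Σ lx·mx = 2.513333… → 2.51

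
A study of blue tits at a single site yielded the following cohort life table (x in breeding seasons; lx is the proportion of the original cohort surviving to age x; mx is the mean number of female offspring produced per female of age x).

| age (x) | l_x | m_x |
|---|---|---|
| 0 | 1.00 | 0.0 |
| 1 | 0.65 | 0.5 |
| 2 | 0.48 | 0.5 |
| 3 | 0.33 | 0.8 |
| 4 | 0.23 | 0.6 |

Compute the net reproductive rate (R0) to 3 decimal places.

0.967

lx·mx by age: 0, 0.325, 0.24, 0.264, 0.138
R0 = Σ lx·mx = 0.967 → 0.967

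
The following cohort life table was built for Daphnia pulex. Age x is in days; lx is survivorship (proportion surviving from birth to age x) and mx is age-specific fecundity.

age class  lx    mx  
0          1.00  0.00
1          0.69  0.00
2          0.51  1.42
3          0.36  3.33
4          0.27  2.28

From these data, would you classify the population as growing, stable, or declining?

growing

R0 = Σ lx·mx = 0 + 0 + 0.7242 + 1.1988 + 0.6156 = 2.5386
R0 > 1, so the population is growing.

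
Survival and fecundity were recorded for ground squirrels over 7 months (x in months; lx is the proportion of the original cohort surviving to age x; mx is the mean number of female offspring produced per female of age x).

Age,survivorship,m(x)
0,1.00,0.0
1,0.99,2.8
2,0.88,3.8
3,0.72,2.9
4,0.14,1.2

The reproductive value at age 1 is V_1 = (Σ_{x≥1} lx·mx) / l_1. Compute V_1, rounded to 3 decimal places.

lx·mx for x ≥ 1: 2.772, 3.344, 2.088, 0.168 → sum = 8.372
V_1 = 8.372 / l_1 = 8.372 / 0.99 = 8.456566… → 8.457

8.457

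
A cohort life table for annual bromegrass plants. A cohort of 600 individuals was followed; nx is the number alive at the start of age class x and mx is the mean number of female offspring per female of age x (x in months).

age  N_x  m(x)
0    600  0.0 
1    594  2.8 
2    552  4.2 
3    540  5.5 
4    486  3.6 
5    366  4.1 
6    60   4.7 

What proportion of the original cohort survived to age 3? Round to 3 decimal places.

0.900

l_3 = n_3/n_0 = 540/600 = 0.9 → 0.900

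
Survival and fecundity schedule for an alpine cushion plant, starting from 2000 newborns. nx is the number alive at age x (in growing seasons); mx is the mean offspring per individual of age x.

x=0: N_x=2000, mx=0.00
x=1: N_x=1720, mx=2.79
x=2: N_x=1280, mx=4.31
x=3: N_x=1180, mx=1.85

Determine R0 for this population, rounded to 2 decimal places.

6.25

lx = nx/n0 = nx/2000: 1, 0.86, 0.64, 0.59
lx·mx by age: 0, 2.3994, 2.7584, 1.0915
R0 = Σ lx·mx = 6.2493 → 6.25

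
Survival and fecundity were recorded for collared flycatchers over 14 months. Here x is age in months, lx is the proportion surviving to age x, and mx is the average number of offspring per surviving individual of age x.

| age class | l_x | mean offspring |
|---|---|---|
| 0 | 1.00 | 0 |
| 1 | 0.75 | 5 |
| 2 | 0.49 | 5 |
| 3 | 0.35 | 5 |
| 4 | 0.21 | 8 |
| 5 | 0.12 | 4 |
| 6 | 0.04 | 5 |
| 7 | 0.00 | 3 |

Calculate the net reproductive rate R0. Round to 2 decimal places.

lx·mx by age: 0, 3.75, 2.45, 1.75, 1.68, 0.48, 0.2, 0
R0 = Σ lx·mx = 10.31 → 10.31

10.31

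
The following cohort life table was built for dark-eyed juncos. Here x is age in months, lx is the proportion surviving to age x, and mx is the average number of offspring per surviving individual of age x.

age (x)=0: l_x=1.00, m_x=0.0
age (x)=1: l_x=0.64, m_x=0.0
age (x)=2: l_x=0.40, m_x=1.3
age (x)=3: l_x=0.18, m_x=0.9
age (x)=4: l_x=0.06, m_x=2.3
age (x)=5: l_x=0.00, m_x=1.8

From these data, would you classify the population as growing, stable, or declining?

R0 = Σ lx·mx = 0 + 0 + 0.52 + 0.162 + 0.138 + 0 = 0.82
R0 < 1, so the population is declining.

declining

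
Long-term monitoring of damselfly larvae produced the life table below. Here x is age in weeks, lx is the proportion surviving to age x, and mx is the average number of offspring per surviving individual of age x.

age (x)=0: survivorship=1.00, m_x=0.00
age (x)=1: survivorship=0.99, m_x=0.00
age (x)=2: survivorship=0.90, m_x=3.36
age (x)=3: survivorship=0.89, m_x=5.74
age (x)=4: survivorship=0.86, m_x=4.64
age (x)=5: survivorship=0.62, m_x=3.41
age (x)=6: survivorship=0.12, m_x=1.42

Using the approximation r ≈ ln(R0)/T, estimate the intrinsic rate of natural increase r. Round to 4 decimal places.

0.7855

R0 = Σ lx·mx = 0 + 0 + 3.024 + 5.1086 + 3.9904 + 2.1142 + 0.1704 = 14.4076
Σ x·lx·mx = 48.9288; T = 48.9288/14.4076 = 3.39604…
r ≈ ln(R0)/T = ln(14.4076)/3.39604… = 0.785549… → 0.7855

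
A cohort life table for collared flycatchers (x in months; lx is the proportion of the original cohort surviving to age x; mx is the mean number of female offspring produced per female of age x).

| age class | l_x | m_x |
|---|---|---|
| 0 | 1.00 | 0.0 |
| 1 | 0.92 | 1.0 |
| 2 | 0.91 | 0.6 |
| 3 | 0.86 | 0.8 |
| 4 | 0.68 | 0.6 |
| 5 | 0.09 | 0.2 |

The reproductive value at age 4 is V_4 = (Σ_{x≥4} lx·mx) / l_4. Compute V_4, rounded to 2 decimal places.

lx·mx for x ≥ 4: 0.408, 0.018 → sum = 0.426
V_4 = 0.426 / l_4 = 0.426 / 0.68 = 0.626471… → 0.63

0.63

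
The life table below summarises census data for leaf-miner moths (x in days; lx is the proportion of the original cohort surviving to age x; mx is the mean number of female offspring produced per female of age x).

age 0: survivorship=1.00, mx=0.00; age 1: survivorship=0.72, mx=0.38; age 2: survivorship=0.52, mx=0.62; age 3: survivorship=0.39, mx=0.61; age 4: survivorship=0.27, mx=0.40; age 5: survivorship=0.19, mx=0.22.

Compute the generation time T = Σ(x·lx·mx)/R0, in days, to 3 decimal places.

lx·mx: 0, 0.2736, 0.3224, 0.2379, 0.108, 0.0418 → R0 = 0.9837
x·lx·mx: 0, 0.2736, 0.6448, 0.7137, 0.432, 0.209 → Σ = 2.2731
T = 2.2731 / 0.9837 = 2.310765… → 2.311

2.311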